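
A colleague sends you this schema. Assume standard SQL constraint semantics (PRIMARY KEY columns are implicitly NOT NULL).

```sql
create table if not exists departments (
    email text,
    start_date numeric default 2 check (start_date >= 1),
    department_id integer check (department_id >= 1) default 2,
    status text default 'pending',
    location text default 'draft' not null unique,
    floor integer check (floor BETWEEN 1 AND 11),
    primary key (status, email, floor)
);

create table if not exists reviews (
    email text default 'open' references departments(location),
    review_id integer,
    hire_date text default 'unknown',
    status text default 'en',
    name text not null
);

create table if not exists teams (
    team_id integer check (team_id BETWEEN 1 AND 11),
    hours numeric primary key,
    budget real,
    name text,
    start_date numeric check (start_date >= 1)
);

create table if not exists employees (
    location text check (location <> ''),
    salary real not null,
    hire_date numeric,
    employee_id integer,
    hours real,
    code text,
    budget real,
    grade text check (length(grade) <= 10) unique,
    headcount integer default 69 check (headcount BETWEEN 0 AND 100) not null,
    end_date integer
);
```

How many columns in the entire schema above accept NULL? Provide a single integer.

18

departments: 2 nullable (start_date, department_id — PK (status, email, floor) and explicit NOT NULL columns excluded).
reviews: 4 nullable (email, review_id, hire_date, status — PK none and explicit NOT NULL columns excluded).
teams: 4 nullable (team_id, budget, name, start_date — PK (hours) and explicit NOT NULL columns excluded).
employees: 8 nullable (location, hire_date, employee_id, hours, code, budget, grade, end_date — PK none and explicit NOT NULL columns excluded).
Total: 2 + 4 + 4 + 8 = 18.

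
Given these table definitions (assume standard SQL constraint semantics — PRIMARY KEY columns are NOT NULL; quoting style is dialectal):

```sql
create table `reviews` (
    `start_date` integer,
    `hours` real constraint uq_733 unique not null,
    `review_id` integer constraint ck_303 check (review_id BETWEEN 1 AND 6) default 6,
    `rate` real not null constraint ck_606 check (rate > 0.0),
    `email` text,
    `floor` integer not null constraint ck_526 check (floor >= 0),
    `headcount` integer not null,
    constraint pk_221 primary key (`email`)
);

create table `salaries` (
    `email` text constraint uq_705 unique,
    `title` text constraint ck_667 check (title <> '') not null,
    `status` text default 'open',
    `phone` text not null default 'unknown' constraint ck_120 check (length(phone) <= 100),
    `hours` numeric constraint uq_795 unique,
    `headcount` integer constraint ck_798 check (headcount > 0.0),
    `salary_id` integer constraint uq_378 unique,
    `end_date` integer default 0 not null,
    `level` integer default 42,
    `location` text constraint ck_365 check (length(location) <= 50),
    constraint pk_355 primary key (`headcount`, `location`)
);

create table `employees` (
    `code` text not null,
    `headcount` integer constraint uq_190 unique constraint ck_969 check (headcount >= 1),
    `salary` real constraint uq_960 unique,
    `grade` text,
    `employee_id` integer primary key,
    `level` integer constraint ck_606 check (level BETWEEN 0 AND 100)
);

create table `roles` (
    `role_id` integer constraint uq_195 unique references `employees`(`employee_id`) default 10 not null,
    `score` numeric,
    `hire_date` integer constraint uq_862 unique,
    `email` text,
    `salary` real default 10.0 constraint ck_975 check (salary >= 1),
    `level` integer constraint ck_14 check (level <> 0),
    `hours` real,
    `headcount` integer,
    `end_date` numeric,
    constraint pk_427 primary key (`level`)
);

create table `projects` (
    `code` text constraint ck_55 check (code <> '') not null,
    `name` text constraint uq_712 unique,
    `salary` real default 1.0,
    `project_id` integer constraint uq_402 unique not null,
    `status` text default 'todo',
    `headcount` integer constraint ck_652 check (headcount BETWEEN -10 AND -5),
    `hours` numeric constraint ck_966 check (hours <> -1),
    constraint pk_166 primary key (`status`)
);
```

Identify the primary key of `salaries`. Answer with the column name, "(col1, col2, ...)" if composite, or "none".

A table-level PRIMARY KEY clause names 2 columns: headcount, location.
This is a composite key — the combination is unique, not each column individually.

(headcount, location)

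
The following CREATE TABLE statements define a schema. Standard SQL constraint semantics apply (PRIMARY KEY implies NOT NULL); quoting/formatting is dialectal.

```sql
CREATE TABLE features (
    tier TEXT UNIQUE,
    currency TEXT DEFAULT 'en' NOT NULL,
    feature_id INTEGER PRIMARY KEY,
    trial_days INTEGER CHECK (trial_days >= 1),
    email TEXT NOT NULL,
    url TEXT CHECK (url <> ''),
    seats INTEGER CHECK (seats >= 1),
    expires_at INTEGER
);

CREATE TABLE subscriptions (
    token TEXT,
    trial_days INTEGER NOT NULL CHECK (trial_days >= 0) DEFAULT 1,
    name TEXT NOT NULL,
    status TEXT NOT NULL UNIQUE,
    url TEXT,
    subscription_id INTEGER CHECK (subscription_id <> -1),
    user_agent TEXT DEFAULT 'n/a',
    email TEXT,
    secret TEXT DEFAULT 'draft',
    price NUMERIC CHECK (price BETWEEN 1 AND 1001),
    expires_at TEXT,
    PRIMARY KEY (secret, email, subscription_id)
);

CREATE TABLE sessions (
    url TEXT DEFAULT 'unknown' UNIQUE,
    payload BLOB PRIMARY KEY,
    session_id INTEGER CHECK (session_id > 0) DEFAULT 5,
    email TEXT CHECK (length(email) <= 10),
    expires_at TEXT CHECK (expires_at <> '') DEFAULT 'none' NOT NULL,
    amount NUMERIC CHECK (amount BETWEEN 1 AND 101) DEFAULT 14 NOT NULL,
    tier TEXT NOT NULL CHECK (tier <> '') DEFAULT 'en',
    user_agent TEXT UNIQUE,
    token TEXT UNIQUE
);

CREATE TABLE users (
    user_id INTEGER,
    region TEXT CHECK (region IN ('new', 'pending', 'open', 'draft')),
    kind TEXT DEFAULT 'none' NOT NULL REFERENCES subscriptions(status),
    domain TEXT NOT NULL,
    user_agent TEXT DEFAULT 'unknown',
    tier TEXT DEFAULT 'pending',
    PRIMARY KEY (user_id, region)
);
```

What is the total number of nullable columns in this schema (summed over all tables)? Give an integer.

features: 5 nullable (tier, trial_days, url, seats, expires_at — PK (feature_id) and explicit NOT NULL columns excluded).
subscriptions: 5 nullable (token, url, user_agent, price, expires_at — PK (secret, email, subscription_id) and explicit NOT NULL columns excluded).
sessions: 5 nullable (url, session_id, email, user_agent, token — PK (payload) and explicit NOT NULL columns excluded).
users: 2 nullable (user_agent, tier — PK (user_id, region) and explicit NOT NULL columns excluded).
Total: 5 + 5 + 5 + 2 = 17.

17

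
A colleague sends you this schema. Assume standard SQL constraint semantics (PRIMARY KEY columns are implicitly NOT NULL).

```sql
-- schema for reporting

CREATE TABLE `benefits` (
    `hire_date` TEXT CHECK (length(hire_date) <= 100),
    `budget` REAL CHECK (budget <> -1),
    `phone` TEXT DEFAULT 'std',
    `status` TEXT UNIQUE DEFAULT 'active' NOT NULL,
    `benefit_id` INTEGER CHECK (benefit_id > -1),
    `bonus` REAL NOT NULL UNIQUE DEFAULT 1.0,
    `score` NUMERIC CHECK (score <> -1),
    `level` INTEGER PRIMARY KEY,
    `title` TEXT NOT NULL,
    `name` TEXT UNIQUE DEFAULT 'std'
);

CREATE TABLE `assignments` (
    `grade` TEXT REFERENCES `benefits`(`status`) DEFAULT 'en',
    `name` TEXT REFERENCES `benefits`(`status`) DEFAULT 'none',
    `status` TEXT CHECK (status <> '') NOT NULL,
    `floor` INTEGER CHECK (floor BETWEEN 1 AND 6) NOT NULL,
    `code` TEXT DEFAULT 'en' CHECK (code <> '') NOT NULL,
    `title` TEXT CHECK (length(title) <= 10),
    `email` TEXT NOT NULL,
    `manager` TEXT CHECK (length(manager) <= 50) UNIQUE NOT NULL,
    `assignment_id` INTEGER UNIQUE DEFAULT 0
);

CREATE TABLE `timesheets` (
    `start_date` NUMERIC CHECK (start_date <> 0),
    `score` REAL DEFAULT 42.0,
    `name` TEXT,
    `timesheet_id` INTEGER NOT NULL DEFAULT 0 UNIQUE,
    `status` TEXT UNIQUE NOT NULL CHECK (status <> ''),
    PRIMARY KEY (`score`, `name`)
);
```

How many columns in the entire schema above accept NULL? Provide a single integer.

benefits: 6 nullable (hire_date, budget, phone, benefit_id, score, name — PK (level) and explicit NOT NULL columns excluded).
assignments: 4 nullable (grade, name, title, assignment_id — PK none and explicit NOT NULL columns excluded).
timesheets: 1 nullable (start_date — PK (score, name) and explicit NOT NULL columns excluded).
Total: 6 + 4 + 1 = 11.

11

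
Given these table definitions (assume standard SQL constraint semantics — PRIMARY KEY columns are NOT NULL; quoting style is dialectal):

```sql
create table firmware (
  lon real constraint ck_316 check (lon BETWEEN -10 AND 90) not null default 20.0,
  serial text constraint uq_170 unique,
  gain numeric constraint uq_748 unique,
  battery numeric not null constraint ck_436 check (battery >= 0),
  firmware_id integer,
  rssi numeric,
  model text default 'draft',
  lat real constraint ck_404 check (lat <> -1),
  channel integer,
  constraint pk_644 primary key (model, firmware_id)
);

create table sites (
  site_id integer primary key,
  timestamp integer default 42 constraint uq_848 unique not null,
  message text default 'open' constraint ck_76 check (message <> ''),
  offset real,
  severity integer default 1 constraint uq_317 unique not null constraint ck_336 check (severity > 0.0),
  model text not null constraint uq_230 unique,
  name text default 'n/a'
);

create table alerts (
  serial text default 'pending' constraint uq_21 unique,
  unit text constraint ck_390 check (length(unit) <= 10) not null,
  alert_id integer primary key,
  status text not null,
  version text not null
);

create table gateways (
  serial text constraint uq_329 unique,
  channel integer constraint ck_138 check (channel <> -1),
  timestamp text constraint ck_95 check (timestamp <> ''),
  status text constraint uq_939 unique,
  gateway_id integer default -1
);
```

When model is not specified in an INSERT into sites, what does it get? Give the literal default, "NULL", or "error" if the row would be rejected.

error

model has no DEFAULT clause.
Omitting it would insert NULL, but it is declared NOT NULL, so the INSERT fails.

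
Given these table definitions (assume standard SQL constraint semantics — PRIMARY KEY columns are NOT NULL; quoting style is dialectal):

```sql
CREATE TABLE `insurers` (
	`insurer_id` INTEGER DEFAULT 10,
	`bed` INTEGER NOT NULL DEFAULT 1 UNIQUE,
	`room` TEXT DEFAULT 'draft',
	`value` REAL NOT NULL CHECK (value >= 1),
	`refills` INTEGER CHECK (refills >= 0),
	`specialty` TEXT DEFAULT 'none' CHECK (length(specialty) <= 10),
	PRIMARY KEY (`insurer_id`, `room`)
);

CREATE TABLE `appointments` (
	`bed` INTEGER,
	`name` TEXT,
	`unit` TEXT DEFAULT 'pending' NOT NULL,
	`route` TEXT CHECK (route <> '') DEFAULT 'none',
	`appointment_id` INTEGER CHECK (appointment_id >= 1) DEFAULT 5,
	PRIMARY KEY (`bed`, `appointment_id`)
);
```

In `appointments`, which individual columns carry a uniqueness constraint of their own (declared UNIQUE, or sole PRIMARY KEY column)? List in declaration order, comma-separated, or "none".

- bed: part of a composite PRIMARY KEY — only the tuple is unique, not this column on its own.
- name: no UNIQUE or single-column PK constraint.
- unit: no UNIQUE or single-column PK constraint.
- route: no UNIQUE or single-column PK constraint.
- appointment_id: part of a composite PRIMARY KEY — only the tuple is unique, not this column on its own.

none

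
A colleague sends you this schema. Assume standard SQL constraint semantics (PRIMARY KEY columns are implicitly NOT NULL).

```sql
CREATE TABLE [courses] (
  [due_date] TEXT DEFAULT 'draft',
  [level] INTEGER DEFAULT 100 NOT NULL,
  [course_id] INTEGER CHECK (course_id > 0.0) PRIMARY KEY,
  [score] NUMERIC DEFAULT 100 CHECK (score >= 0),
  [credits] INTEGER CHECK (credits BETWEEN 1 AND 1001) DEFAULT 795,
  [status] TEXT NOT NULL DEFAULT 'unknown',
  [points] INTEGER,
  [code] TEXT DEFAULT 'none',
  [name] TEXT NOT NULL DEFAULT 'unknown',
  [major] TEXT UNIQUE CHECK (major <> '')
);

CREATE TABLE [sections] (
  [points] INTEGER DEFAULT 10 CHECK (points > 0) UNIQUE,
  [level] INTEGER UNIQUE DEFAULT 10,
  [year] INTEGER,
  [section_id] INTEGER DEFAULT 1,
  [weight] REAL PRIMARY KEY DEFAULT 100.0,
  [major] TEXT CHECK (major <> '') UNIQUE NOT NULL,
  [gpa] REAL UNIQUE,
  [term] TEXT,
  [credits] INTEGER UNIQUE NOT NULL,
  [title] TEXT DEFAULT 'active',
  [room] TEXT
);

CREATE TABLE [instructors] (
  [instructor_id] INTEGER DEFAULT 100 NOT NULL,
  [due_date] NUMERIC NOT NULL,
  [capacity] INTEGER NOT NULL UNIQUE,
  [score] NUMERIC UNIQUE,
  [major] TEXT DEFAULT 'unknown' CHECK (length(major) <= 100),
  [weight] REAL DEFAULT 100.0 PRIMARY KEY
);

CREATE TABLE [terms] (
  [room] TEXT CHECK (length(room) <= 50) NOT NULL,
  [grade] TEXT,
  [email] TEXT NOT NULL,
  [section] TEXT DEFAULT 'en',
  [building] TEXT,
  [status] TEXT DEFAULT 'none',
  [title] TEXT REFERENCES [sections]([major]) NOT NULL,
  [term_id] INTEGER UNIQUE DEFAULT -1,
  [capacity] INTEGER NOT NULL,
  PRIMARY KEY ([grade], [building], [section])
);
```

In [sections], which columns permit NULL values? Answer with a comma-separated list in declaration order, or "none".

- points: CHECK does not forbid NULL (a CHECK constraint passes when its expression is NULL) → nullable.
- level: UNIQUE does not imply NOT NULL → nullable.
- year: no NOT NULL constraint applies → nullable.
- section_id: DEFAULT only fills an omitted column; an explicit NULL is still allowed → nullable.
- weight: part of the PRIMARY KEY, which implies NOT NULL → not nullable.
- major: declared NOT NULL → not nullable.
- gpa: UNIQUE does not imply NOT NULL → nullable.
- term: no NOT NULL constraint applies → nullable.
- credits: declared NOT NULL → not nullable.
- title: DEFAULT only fills an omitted column; an explicit NULL is still allowed → nullable.
- room: no NOT NULL constraint applies → nullable.

points, level, year, section_id, gpa, term, title, room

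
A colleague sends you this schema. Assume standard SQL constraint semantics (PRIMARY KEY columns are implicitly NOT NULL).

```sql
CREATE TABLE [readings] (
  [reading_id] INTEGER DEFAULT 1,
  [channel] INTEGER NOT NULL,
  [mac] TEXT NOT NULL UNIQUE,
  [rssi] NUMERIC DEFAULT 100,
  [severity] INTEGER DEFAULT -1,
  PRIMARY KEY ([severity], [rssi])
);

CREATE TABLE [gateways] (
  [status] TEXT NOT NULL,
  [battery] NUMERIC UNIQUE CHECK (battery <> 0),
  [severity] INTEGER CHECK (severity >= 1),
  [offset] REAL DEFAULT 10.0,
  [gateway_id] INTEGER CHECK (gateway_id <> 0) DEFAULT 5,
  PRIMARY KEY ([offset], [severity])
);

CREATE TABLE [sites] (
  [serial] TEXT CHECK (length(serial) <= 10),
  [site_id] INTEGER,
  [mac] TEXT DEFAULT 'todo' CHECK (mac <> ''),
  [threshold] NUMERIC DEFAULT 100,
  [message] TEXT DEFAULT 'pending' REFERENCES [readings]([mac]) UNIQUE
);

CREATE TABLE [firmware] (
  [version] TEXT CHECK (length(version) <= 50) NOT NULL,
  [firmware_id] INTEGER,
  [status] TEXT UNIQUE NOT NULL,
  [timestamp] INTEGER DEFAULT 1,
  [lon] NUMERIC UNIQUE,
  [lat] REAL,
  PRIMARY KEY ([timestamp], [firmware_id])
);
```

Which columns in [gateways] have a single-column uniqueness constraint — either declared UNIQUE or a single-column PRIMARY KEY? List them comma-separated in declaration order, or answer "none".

battery

- status: no UNIQUE or single-column PK constraint.
- battery: declared UNIQUE → unique.
- severity: part of a composite PRIMARY KEY — only the tuple is unique, not this column on its own.
- offset: part of a composite PRIMARY KEY — only the tuple is unique, not this column on its own.
- gateway_id: no UNIQUE or single-column PK constraint.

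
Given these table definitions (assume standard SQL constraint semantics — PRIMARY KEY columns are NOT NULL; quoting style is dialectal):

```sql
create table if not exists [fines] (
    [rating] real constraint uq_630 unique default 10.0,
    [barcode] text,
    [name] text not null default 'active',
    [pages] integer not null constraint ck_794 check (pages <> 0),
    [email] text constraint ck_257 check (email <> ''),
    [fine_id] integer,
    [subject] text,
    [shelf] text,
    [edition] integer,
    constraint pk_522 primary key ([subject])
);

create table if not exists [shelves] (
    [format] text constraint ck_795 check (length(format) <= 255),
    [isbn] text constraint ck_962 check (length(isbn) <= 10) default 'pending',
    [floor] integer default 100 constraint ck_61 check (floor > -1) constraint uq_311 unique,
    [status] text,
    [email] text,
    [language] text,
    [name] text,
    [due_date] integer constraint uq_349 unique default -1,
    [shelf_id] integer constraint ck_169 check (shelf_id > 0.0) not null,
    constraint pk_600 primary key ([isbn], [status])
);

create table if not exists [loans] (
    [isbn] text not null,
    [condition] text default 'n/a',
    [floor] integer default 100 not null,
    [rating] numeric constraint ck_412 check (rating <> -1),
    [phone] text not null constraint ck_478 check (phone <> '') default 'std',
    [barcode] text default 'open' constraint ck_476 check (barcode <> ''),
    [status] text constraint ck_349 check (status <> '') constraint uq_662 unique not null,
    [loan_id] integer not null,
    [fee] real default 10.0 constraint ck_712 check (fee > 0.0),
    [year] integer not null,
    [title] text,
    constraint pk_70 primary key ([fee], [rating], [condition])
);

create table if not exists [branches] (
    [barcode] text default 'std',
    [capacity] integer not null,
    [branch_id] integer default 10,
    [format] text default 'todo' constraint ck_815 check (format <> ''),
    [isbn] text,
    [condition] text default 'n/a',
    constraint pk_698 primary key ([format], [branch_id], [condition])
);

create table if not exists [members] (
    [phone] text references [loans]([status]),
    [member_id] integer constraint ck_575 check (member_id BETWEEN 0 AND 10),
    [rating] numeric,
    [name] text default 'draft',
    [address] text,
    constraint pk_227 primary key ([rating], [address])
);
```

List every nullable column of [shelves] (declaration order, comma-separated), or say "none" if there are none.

format, floor, email, language, name, due_date

- format: CHECK does not forbid NULL (a CHECK constraint passes when its expression is NULL) → nullable.
- isbn: part of the PRIMARY KEY, which implies NOT NULL → not nullable.
- floor: CHECK does not forbid NULL (a CHECK constraint passes when its expression is NULL) → nullable.
- status: part of the PRIMARY KEY, which implies NOT NULL → not nullable.
- email: no NOT NULL constraint applies → nullable.
- language: no NOT NULL constraint applies → nullable.
- name: no NOT NULL constraint applies → nullable.
- due_date: UNIQUE does not imply NOT NULL → nullable.
- shelf_id: declared NOT NULL → not nullable.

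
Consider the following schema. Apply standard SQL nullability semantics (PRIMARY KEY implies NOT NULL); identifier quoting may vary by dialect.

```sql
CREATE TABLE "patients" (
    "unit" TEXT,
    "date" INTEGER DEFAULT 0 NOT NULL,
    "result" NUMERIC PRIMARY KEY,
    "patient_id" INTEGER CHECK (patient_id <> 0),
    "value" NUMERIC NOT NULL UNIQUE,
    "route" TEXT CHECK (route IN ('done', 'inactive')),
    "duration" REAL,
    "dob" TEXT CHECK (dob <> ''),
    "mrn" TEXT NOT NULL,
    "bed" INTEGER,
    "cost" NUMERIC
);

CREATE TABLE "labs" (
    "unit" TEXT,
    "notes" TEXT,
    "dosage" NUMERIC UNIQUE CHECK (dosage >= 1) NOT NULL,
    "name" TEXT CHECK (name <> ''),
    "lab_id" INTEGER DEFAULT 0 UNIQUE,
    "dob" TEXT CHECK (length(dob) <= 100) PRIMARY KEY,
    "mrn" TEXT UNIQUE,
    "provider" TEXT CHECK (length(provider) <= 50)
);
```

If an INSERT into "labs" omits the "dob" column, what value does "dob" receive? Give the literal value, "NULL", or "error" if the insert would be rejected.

error

dob has no DEFAULT clause.
Omitting it would insert NULL, but it is part of the PRIMARY KEY, so the INSERT fails.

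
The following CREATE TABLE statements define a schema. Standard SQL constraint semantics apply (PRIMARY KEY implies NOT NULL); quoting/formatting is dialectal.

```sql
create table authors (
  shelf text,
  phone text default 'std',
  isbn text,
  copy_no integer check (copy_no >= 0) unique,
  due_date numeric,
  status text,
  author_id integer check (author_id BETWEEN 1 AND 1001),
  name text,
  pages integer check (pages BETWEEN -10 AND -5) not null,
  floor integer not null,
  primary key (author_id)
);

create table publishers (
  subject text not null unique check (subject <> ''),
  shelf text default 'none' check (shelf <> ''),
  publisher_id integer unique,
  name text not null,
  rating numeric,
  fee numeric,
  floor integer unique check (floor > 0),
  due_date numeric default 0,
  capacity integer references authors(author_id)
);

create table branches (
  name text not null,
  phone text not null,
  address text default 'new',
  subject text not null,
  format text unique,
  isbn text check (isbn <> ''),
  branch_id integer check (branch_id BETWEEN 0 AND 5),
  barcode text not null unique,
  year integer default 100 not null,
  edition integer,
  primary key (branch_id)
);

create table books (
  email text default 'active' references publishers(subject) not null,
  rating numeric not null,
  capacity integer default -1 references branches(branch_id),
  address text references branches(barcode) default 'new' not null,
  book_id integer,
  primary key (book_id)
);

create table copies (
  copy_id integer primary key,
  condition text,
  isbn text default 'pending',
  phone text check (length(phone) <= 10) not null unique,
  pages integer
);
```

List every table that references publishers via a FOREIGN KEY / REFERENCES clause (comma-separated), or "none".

- books.email references publishers(subject).

books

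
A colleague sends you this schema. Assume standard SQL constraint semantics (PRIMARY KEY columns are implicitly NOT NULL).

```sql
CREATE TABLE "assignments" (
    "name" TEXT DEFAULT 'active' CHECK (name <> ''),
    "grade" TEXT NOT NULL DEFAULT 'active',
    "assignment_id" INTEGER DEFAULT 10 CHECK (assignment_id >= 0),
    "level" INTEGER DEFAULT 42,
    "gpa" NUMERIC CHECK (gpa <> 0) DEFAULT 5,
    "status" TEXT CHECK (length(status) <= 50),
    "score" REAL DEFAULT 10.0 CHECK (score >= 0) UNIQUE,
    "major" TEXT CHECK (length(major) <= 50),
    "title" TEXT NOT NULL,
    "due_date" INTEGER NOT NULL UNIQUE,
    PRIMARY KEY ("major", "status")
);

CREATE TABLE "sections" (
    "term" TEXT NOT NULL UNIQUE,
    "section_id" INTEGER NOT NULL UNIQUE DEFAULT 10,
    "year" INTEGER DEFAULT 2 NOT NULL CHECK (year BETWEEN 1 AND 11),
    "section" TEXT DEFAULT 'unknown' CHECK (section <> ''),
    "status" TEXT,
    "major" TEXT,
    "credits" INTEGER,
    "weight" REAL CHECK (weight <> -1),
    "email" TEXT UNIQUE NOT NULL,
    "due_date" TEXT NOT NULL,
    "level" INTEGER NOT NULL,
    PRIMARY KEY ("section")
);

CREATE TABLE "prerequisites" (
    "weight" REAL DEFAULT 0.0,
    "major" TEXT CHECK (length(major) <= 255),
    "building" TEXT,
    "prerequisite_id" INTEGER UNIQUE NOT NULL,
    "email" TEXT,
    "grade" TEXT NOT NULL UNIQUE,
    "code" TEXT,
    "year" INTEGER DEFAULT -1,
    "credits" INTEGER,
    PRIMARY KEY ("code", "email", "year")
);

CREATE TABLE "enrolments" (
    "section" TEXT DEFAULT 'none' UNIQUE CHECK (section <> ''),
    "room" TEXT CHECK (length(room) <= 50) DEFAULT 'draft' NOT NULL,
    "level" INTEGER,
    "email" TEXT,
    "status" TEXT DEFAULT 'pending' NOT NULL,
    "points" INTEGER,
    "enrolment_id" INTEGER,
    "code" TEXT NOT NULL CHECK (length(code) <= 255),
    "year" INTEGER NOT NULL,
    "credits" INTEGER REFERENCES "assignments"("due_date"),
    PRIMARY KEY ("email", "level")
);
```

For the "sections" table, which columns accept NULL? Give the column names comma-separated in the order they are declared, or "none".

- term: declared NOT NULL → not nullable.
- section_id: declared NOT NULL → not nullable.
- year: declared NOT NULL → not nullable.
- section: part of the PRIMARY KEY, which implies NOT NULL → not nullable.
- status: no NOT NULL constraint applies → nullable.
- major: no NOT NULL constraint applies → nullable.
- credits: no NOT NULL constraint applies → nullable.
- weight: CHECK does not forbid NULL (a CHECK constraint passes when its expression is NULL) → nullable.
- email: declared NOT NULL → not nullable.
- due_date: declared NOT NULL → not nullable.
- level: declared NOT NULL → not nullable.

status, major, credits, weight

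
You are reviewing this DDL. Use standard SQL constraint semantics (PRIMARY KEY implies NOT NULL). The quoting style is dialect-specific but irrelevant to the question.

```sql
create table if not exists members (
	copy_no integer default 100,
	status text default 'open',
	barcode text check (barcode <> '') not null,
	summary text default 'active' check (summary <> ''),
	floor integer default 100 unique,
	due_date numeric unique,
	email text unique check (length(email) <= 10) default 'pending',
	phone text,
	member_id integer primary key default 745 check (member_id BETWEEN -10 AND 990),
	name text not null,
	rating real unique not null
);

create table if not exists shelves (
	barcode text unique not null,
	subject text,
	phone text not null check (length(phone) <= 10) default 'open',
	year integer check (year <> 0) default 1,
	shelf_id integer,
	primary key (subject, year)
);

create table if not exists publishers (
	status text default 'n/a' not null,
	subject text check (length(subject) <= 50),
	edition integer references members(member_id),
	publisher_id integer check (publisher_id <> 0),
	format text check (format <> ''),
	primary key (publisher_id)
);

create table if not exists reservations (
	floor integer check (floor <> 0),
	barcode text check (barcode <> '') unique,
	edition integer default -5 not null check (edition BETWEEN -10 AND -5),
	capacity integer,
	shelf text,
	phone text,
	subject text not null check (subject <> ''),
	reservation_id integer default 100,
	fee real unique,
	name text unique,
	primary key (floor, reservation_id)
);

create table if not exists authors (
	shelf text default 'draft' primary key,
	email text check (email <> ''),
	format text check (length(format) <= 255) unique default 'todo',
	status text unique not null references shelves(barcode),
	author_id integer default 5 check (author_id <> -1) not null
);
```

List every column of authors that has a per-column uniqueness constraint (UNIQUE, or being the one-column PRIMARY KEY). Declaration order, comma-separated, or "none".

- shelf: single-column PRIMARY KEY → unique.
- email: no UNIQUE or single-column PK constraint.
- format: declared UNIQUE → unique.
- status: declared UNIQUE → unique.
- author_id: no UNIQUE or single-column PK constraint.

shelf, format, status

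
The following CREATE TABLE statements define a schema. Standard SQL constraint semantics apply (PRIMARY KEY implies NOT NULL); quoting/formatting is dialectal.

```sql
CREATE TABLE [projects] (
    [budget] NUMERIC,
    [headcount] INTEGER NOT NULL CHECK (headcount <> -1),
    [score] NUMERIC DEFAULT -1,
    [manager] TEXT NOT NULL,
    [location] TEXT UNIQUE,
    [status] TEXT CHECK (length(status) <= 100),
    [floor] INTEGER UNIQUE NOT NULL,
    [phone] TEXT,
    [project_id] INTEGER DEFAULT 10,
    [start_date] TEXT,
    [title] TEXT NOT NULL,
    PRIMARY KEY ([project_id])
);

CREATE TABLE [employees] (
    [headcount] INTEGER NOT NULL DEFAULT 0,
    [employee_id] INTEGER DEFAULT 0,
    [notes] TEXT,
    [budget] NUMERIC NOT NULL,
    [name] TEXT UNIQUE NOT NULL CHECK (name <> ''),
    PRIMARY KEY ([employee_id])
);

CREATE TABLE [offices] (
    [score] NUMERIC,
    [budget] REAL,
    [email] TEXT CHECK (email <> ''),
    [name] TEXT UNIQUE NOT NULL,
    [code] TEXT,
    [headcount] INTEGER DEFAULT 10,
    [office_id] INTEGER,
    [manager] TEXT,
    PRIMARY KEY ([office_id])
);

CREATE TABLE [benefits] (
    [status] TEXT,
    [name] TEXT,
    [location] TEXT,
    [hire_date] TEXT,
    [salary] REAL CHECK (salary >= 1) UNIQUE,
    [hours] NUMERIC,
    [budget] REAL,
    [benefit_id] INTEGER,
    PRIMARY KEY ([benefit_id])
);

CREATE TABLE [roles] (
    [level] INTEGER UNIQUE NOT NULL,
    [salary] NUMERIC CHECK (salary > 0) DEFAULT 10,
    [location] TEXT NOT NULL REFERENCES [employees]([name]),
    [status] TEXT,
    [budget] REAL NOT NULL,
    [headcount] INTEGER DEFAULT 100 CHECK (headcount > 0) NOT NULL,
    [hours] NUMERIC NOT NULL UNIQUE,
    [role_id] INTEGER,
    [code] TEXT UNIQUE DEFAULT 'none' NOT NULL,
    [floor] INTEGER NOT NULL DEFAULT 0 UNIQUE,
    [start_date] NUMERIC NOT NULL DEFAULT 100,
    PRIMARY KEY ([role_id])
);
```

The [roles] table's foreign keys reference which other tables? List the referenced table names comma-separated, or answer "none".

employees

- location REFERENCES employees(name).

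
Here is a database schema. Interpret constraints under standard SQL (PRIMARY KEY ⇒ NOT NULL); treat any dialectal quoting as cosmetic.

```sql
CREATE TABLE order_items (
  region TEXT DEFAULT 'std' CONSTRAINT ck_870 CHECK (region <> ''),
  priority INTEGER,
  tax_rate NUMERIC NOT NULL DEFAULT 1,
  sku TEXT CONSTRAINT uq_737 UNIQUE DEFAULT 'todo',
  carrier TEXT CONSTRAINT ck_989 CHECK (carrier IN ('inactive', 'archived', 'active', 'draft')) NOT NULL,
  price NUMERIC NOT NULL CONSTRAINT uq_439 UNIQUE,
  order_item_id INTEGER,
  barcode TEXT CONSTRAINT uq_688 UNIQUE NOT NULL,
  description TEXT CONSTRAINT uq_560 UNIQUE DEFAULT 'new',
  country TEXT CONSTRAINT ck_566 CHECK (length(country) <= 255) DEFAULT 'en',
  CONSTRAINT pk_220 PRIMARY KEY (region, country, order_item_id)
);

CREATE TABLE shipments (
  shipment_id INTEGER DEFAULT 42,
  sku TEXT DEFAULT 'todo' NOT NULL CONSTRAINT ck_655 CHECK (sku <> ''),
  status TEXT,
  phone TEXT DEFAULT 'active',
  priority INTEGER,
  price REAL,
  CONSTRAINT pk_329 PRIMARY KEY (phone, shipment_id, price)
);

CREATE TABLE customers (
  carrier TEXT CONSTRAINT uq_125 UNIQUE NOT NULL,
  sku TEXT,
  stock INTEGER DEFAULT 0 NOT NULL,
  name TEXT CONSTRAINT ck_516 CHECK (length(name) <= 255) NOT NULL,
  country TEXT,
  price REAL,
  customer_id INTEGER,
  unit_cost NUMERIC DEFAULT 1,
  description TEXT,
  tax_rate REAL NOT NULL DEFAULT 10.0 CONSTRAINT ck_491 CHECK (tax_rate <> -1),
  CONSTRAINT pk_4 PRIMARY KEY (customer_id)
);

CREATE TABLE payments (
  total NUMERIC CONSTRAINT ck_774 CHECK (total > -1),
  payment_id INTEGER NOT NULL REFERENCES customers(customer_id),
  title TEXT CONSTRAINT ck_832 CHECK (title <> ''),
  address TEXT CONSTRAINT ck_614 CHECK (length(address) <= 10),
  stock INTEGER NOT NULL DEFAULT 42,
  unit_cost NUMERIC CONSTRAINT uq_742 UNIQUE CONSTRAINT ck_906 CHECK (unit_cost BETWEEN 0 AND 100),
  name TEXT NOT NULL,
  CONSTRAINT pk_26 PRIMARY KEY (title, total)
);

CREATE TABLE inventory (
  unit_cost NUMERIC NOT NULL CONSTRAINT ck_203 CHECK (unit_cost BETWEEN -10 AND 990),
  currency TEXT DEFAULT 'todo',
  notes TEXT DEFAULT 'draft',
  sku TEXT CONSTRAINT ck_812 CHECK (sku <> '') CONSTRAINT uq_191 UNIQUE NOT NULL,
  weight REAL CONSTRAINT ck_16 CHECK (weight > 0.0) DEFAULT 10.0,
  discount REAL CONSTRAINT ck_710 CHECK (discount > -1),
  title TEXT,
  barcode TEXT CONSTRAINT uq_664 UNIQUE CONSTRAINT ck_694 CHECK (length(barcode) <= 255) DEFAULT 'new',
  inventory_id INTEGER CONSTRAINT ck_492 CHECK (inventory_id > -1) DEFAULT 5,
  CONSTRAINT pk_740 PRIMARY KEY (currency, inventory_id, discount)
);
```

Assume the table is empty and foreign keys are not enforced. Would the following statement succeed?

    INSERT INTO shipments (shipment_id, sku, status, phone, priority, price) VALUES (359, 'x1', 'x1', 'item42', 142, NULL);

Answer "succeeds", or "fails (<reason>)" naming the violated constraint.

fails (NOT NULL on price)

price is explicitly set to NULL, but price is part of the PRIMARY KEY (implied NOT NULL).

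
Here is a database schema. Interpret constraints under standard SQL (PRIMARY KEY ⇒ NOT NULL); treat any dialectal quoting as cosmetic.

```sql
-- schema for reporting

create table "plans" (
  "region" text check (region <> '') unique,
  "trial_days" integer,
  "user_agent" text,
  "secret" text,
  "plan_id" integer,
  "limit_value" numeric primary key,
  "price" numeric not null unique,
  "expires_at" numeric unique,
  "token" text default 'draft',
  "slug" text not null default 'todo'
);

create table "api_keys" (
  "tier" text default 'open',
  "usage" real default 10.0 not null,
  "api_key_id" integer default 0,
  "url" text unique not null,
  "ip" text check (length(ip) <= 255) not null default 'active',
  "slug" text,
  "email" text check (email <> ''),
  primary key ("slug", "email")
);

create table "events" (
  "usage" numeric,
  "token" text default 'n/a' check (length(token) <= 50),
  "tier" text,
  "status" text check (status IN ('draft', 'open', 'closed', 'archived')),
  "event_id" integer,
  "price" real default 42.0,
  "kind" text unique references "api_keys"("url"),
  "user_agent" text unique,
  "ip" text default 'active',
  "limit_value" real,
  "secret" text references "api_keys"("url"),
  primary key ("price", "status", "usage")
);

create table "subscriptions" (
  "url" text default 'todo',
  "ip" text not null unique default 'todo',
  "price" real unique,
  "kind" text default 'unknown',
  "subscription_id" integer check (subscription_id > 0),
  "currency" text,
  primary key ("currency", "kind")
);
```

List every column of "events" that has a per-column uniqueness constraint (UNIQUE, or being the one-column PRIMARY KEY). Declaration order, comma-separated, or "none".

- usage: part of a composite PRIMARY KEY — only the tuple is unique, not this column on its own.
- token: no UNIQUE or single-column PK constraint.
- tier: no UNIQUE or single-column PK constraint.
- status: part of a composite PRIMARY KEY — only the tuple is unique, not this column on its own.
- event_id: no UNIQUE or single-column PK constraint.
- price: part of a composite PRIMARY KEY — only the tuple is unique, not this column on its own.
- kind: declared UNIQUE → unique.
- user_agent: declared UNIQUE → unique.
- ip: no UNIQUE or single-column PK constraint.
- limit_value: no UNIQUE or single-column PK constraint.
- secret: no UNIQUE or single-column PK constraint.

kind, user_agent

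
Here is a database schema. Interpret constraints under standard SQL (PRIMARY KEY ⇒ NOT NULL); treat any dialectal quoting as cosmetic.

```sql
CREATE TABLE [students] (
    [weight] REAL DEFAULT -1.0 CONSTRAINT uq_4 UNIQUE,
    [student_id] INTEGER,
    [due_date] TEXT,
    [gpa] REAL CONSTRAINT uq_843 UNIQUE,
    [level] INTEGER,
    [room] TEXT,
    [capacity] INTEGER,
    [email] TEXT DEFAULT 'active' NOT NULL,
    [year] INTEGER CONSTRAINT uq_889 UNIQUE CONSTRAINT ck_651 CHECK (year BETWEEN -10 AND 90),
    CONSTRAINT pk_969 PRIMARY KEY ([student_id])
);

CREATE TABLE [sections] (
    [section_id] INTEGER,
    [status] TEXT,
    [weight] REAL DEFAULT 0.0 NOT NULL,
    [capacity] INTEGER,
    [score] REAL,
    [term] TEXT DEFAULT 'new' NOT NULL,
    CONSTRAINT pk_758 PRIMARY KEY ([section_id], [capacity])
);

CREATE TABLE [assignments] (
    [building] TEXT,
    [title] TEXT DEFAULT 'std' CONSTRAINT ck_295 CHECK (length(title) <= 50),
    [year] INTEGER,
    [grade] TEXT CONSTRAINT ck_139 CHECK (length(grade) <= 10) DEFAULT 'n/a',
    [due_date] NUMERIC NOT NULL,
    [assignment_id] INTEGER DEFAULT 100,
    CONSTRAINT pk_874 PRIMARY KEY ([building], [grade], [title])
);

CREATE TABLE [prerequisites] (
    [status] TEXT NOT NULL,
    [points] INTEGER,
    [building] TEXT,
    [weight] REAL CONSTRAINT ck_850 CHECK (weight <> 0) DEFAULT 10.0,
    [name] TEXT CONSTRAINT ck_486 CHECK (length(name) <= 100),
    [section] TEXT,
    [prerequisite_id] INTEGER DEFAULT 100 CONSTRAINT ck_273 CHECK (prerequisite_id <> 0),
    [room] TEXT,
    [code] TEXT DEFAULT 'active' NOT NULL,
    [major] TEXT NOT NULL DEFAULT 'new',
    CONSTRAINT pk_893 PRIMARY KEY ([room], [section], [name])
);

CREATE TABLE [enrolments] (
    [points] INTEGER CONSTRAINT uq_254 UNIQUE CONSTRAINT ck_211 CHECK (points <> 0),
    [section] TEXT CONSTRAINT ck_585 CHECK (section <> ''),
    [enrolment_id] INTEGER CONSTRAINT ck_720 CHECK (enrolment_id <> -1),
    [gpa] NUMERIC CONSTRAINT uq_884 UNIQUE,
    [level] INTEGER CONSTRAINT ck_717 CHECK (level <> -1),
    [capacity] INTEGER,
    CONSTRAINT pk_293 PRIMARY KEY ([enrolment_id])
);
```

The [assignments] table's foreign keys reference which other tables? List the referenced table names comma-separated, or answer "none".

none

No column in assignments has a REFERENCES clause.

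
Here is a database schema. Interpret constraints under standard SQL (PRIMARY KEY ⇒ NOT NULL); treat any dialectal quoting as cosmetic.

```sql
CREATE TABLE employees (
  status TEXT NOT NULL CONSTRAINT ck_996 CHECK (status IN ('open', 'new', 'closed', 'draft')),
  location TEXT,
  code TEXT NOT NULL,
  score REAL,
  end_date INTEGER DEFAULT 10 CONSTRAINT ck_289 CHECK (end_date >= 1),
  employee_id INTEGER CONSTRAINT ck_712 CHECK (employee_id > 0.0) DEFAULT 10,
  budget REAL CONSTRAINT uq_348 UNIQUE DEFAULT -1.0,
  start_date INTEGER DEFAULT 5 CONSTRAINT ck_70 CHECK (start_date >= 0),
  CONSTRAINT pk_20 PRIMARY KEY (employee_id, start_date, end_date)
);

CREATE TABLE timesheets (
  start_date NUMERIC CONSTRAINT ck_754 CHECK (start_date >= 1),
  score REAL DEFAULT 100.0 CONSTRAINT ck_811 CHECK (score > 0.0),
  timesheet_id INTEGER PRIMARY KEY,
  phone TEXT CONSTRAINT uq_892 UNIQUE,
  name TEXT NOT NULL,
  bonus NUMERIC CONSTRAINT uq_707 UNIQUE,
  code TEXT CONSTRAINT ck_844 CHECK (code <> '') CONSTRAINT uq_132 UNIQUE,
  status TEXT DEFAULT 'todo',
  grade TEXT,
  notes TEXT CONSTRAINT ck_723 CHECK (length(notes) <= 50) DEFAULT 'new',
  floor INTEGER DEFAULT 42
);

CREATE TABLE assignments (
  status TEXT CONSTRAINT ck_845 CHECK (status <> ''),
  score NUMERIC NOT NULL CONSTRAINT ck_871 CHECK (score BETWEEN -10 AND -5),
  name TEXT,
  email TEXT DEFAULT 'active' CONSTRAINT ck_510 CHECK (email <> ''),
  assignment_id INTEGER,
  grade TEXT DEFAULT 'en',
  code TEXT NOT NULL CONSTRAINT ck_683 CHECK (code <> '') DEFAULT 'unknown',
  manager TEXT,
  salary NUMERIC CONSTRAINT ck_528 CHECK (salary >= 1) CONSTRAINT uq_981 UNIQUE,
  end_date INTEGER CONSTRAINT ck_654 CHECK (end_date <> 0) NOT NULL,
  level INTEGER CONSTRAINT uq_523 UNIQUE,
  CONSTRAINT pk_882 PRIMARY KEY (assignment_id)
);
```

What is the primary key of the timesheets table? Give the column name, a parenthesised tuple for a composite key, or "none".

timesheet_id

timesheet_id is declared PRIMARY KEY inline on the column.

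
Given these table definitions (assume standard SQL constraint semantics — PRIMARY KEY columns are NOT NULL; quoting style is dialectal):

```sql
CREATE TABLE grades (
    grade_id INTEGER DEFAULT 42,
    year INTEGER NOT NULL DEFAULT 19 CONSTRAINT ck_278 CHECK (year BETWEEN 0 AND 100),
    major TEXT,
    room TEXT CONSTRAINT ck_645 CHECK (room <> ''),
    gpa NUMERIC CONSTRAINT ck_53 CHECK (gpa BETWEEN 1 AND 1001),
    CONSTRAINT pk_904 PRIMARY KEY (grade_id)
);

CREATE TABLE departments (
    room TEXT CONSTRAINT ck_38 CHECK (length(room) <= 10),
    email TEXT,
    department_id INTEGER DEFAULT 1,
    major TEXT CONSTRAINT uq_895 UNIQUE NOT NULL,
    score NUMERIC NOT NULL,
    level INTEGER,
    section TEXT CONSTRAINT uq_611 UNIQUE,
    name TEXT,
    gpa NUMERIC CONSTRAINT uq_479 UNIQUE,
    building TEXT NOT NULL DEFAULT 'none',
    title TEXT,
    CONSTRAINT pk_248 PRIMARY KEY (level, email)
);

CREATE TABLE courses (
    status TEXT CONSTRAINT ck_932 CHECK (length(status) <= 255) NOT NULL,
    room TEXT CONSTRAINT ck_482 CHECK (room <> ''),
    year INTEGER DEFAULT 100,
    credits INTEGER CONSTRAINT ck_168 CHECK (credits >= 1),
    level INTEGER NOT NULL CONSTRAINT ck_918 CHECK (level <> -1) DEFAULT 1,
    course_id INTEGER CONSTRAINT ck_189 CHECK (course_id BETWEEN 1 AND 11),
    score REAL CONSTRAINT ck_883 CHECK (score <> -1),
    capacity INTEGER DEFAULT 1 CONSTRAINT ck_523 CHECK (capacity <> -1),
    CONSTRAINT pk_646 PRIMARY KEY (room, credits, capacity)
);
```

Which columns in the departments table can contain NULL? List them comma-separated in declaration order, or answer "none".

room, department_id, section, name, gpa, title

- room: CHECK does not forbid NULL (a CHECK constraint passes when its expression is NULL) → nullable.
- email: part of the PRIMARY KEY, which implies NOT NULL → not nullable.
- department_id: DEFAULT only fills an omitted column; an explicit NULL is still allowed → nullable.
- major: declared NOT NULL → not nullable.
- score: declared NOT NULL → not nullable.
- level: part of the PRIMARY KEY, which implies NOT NULL → not nullable.
- section: UNIQUE does not imply NOT NULL → nullable.
- name: no NOT NULL constraint applies → nullable.
- gpa: UNIQUE does not imply NOT NULL → nullable.
- building: declared NOT NULL → not nullable.
- title: no NOT NULL constraint applies → nullable.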